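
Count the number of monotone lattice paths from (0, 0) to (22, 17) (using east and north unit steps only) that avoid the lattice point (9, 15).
Number of paths = 50883829890

Total paths from (0, 0) to (22, 17): C(39, 22) = 51021117810. Paths through (9, 15): (paths (0, 0) → (9, 15)) × (paths (9, 15) → (22, 17)) = C(24, 9) · C(15, 13) = 1307504 · 105 = 137287920. Avoidance count = 51021117810 − 137287920 = 50883829890.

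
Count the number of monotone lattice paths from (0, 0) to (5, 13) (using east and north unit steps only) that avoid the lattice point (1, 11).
Number of paths = 8388

Total paths from (0, 0) to (5, 13): C(18, 5) = 8568. Paths through (1, 11): (paths (0, 0) → (1, 11)) × (paths (1, 11) → (5, 13)) = C(12, 1) · C(6, 4) = 12 · 15 = 180. Avoidance count = 8568 − 180 = 8388.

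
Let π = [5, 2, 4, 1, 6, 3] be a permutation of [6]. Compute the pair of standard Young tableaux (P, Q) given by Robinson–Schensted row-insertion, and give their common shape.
P = [1, 3, 6] / [2, 4] / [5];  Q = [1, 3, 5] / [2, 6] / [4];  common shape = (3, 2, 1)

Row-insert the values π_1, π_2, … into P one at a time, bumping the leftmost entry strictly greater than the inserted value down to the next row. The recording tableau Q records, in position (i, j), the step at which that cell was added to P.
  Insert 5 (step 1): P = [5];  Q = [1]
  Insert 2 (step 2): P = [2] / [5];  Q = [1] / [2]
  Insert 4 (step 3): P = [2, 4] / [5];  Q = [1, 3] / [2]
  Insert 1 (step 4): P = [1, 4] / [2] / [5];  Q = [1, 3] / [2] / [4]
  Insert 6 (step 5): P = [1, 4, 6] / [2] / [5];  Q = [1, 3, 5] / [2] / [4]
  Insert 3 (step 6): P = [1, 3, 6] / [2, 4] / [5];  Q = [1, 3, 5] / [2, 6] / [4]
Final shape: (3, 2, 1).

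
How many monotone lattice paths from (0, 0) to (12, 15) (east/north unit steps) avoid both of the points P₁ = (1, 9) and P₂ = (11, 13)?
Number of paths = 9801698

Inclusion–exclusion. Total paths: C(27, 12) = 17383860. Through P₁: C(10, 1)·C(17, 11) = 123760. Through P₂: C(24, 11)·C(3, 1) = 7488432. Since P₁ is strictly southwest of P₂, a monotone path through both must visit P₁ then P₂; paths through both = C(10, 1)·C(14, 10)·C(3, 1) = 30030. Avoid both = 17383860 − 123760 − 7488432 + 30030 = 9801698.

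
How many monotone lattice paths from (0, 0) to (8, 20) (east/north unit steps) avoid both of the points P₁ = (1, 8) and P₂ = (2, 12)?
Number of paths = 2516475

Inclusion–exclusion. Total paths: C(28, 8) = 3108105. Through P₁: C(9, 1)·C(19, 7) = 453492. Through P₂: C(14, 2)·C(14, 6) = 273273. Since P₁ is strictly southwest of P₂, a monotone path through both must visit P₁ then P₂; paths through both = C(9, 1)·C(5, 1)·C(14, 6) = 135135. Avoid both = 3108105 − 453492 − 273273 + 135135 = 2516475.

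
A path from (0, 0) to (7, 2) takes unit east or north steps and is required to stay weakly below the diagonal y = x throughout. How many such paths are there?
Number of paths = 27

By the reflection principle (André's argument), the number of monotone paths to (7, 2) with n ≤ m that never go above y = x is C(9, 7) − C(9, 8) = 36 − 9 = 27.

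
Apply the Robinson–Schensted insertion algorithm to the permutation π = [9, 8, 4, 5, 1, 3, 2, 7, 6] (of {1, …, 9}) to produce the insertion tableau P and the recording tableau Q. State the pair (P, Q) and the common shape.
P = [1, 2, 6] / [3, 5, 7] / [4] / [8] / [9];  Q = [1, 4, 8] / [2, 6, 9] / [3] / [5] / [7];  common shape = (3, 3, 1, 1, 1)

Row-insert the values π_1, π_2, … into P one at a time, bumping the leftmost entry strictly greater than the inserted value down to the next row. The recording tableau Q records, in position (i, j), the step at which that cell was added to P.
  Insert 9 (step 1): P = [9];  Q = [1]
  Insert 8 (step 2): P = [8] / [9];  Q = [1] / [2]
  Insert 4 (step 3): P = [4] / [8] / [9];  Q = [1] / [2] / [3]
  Insert 5 (step 4): P = [4, 5] / [8] / [9];  Q = [1, 4] / [2] / [3]
  Insert 1 (step 5): P = [1, 5] / [4] / [8] / [9];  Q = [1, 4] / [2] / [3] / [5]
  Insert 3 (step 6): P = [1, 3] / [4, 5] / [8] / [9];  Q = [1, 4] / [2, 6] / [3] / [5]
  Insert 2 (step 7): P = [1, 2] / [3, 5] / [4] / [8] / [9];  Q = [1, 4] / [2, 6] / [3] / [5] / [7]
  Insert 7 (step 8): P = [1, 2, 7] / [3, 5] / [4] / [8] / [9];  Q = [1, 4, 8] / [2, 6] / [3] / [5] / [7]
  Insert 6 (step 9): P = [1, 2, 6] / [3, 5, 7] / [4] / [8] / [9];  Q = [1, 4, 8] / [2, 6, 9] / [3] / [5] / [7]
Final shape: (3, 3, 1, 1, 1).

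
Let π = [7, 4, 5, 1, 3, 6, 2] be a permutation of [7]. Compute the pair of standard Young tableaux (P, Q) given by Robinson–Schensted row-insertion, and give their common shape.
P = [1, 2, 6] / [3, 5] / [4] / [7];  Q = [1, 3, 6] / [2, 5] / [4] / [7];  common shape = (3, 2, 1, 1)

Row-insert the values π_1, π_2, … into P one at a time, bumping the leftmost entry strictly greater than the inserted value down to the next row. The recording tableau Q records, in position (i, j), the step at which that cell was added to P.
  Insert 7 (step 1): P = [7];  Q = [1]
  Insert 4 (step 2): P = [4] / [7];  Q = [1] / [2]
  Insert 5 (step 3): P = [4, 5] / [7];  Q = [1, 3] / [2]
  Insert 1 (step 4): P = [1, 5] / [4] / [7];  Q = [1, 3] / [2] / [4]
  Insert 3 (step 5): P = [1, 3] / [4, 5] / [7];  Q = [1, 3] / [2, 5] / [4]
  Insert 6 (step 6): P = [1, 3, 6] / [4, 5] / [7];  Q = [1, 3, 6] / [2, 5] / [4]
  Insert 2 (step 7): P = [1, 2, 6] / [3, 5] / [4] / [7];  Q = [1, 3, 6] / [2, 5] / [4] / [7]
Final shape: (3, 2, 1, 1).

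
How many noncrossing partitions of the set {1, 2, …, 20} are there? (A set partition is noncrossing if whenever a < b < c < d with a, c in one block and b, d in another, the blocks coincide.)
C_20 = 6564120420

These noncrossing partitions are counted by the Catalan number C_n = (1/(n + 1)) · C(2n, n). For n = 20: C_20 = (1/21) · C(40, 20) = 137846528820/21 = 6564120420.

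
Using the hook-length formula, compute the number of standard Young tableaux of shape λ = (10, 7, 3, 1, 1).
# SYT of shape (10, 7, 3, 1, 1) = 359165664

Hook-length formula: f^λ = n! / Π hook(c), product over all cells c of the Young diagram. For λ = (10, 7, 3, 1, 1), n = 22 boxes. Hook lengths by row (left-to-right, top-to-bottom): [14, 11, 10, 8, 7, 6, 5, 3, 2, 1]; [10, 7, 6, 4, 3, 2, 1]; [5, 2, 1]; [2]; [1]. Product of hooks = 3129477120000. So f^λ = 22! / 3129477120000 = 1124000727777607680000 / 3129477120000 = 359165664.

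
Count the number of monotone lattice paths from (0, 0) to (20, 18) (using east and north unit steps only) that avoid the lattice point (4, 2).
Number of paths = 24561794760

Total paths from (0, 0) to (20, 18): C(38, 20) = 33578000610. Paths through (4, 2): (paths (0, 0) → (4, 2)) × (paths (4, 2) → (20, 18)) = C(6, 4) · C(32, 16) = 15 · 601080390 = 9016205850. Avoidance count = 33578000610 − 9016205850 = 24561794760.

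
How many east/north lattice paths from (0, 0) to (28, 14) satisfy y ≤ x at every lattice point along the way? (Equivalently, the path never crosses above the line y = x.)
Number of paths = 27341497800

By the reflection principle (André's argument), the number of monotone paths to (28, 14) with n ≤ m that never go above y = x is C(42, 28) − C(42, 29) = 52860229080 − 25518731280 = 27341497800.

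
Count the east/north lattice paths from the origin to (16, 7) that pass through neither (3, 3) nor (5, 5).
Number of paths = 187261

Inclusion–exclusion. Total paths: C(23, 16) = 245157. Through P₁: C(6, 3)·C(17, 13) = 47600. Through P₂: C(10, 5)·C(13, 11) = 19656. Since P₁ is strictly southwest of P₂, a monotone path through both must visit P₁ then P₂; paths through both = C(6, 3)·C(4, 2)·C(13, 11) = 9360. Avoid both = 245157 − 47600 − 19656 + 9360 = 187261.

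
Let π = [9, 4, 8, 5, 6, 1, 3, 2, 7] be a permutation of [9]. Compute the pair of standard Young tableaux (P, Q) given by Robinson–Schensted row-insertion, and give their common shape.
P = [1, 2, 6, 7] / [3, 5] / [4] / [8] / [9];  Q = [1, 3, 5, 9] / [2, 7] / [4] / [6] / [8];  common shape = (4, 2, 1, 1, 1)

Row-insert the values π_1, π_2, … into P one at a time, bumping the leftmost entry strictly greater than the inserted value down to the next row. The recording tableau Q records, in position (i, j), the step at which that cell was added to P.
  Insert 9 (step 1): P = [9];  Q = [1]
  Insert 4 (step 2): P = [4] / [9];  Q = [1] / [2]
  Insert 8 (step 3): P = [4, 8] / [9];  Q = [1, 3] / [2]
  Insert 5 (step 4): P = [4, 5] / [8] / [9];  Q = [1, 3] / [2] / [4]
  Insert 6 (step 5): P = [4, 5, 6] / [8] / [9];  Q = [1, 3, 5] / [2] / [4]
  Insert 1 (step 6): P = [1, 5, 6] / [4] / [8] / [9];  Q = [1, 3, 5] / [2] / [4] / [6]
  Insert 3 (step 7): P = [1, 3, 6] / [4, 5] / [8] / [9];  Q = [1, 3, 5] / [2, 7] / [4] / [6]
  Insert 2 (step 8): P = [1, 2, 6] / [3, 5] / [4] / [8] / [9];  Q = [1, 3, 5] / [2, 7] / [4] / [6] / [8]
  Insert 7 (step 9): P = [1, 2, 6, 7] / [3, 5] / [4] / [8] / [9];  Q = [1, 3, 5, 9] / [2, 7] / [4] / [6] / [8]
Final shape: (4, 2, 1, 1, 1).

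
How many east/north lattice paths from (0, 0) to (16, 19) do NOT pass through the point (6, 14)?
Number of paths = 3943532670

Total paths from (0, 0) to (16, 19): C(35, 16) = 4059928950. Paths through (6, 14): (paths (0, 0) → (6, 14)) × (paths (6, 14) → (16, 19)) = C(20, 6) · C(15, 10) = 38760 · 3003 = 116396280. Avoidance count = 4059928950 − 116396280 = 3943532670.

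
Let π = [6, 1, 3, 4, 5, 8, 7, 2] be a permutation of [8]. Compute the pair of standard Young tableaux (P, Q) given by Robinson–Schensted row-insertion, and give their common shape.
P = [1, 2, 4, 5, 7] / [3, 8] / [6];  Q = [1, 3, 4, 5, 6] / [2, 7] / [8];  common shape = (5, 2, 1)

Row-insert the values π_1, π_2, … into P one at a time, bumping the leftmost entry strictly greater than the inserted value down to the next row. The recording tableau Q records, in position (i, j), the step at which that cell was added to P.
  Insert 6 (step 1): P = [6];  Q = [1]
  Insert 1 (step 2): P = [1] / [6];  Q = [1] / [2]
  Insert 3 (step 3): P = [1, 3] / [6];  Q = [1, 3] / [2]
  Insert 4 (step 4): P = [1, 3, 4] / [6];  Q = [1, 3, 4] / [2]
  Insert 5 (step 5): P = [1, 3, 4, 5] / [6];  Q = [1, 3, 4, 5] / [2]
  Insert 8 (step 6): P = [1, 3, 4, 5, 8] / [6];  Q = [1, 3, 4, 5, 6] / [2]
  Insert 7 (step 7): P = [1, 3, 4, 5, 7] / [6, 8];  Q = [1, 3, 4, 5, 6] / [2, 7]
  Insert 2 (step 8): P = [1, 2, 4, 5, 7] / [3, 8] / [6];  Q = [1, 3, 4, 5, 6] / [2, 7] / [8]
Final shape: (5, 2, 1).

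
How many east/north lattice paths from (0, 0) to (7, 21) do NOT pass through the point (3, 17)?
Number of paths = 1104240

Total paths from (0, 0) to (7, 21): C(28, 7) = 1184040. Paths through (3, 17): (paths (0, 0) → (3, 17)) × (paths (3, 17) → (7, 21)) = C(20, 3) · C(8, 4) = 1140 · 70 = 79800. Avoidance count = 1184040 − 79800 = 1104240.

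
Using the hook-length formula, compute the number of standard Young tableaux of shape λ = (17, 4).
# SYT of shape (17, 4) = 4655

Hook-length formula: f^λ = n! / Π hook(c), product over all cells c of the Young diagram. For λ = (17, 4), n = 21 boxes. Hook lengths by row (left-to-right, top-to-bottom): [18, 17, 16, 15, 13, 12, 11, 10, 9, 8, 7, 6, 5, 4, 3, 2, 1]; [4, 3, 2, 1]. Product of hooks = 10975497781248000. So f^λ = 21! / 10975497781248000 = 51090942171709440000 / 10975497781248000 = 4655.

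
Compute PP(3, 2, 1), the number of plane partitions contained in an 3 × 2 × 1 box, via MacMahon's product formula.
PP(3, 2, 1) = 10

Evaluate the triple product over i = 1..3, j = 1..2, k = 1..1. The factors are (2/1) · (3/2) · (3/2) · (4/3) · (4/3) · (5/4). The numerators and denominators telescope so the product is an integer; carrying out the multiplication exactly gives PP(3, 2, 1) = 10.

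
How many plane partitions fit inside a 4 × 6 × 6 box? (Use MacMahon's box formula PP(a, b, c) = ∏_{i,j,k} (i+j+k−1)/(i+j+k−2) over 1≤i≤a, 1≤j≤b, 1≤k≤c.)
PP(4, 6, 6) = 1447482465

Evaluate the triple product over i = 1..4, j = 1..6, k = 1..6. The factors are (2/1) · (3/2) · (4/3) · (5/4) · (6/5) · (7/6) · (3/2) · (4/3) · … (144 factors total). The numerators and denominators telescope so the product is an integer; carrying out the multiplication exactly gives PP(4, 6, 6) = 1447482465.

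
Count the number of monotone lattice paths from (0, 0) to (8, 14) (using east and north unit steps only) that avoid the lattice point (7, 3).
Number of paths = 318330

Total paths from (0, 0) to (8, 14): C(22, 8) = 319770. Paths through (7, 3): (paths (0, 0) → (7, 3)) × (paths (7, 3) → (8, 14)) = C(10, 7) · C(12, 1) = 120 · 12 = 1440. Avoidance count = 319770 − 1440 = 318330.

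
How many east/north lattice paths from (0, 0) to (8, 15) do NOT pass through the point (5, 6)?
Number of paths = 388674

Total paths from (0, 0) to (8, 15): C(23, 8) = 490314. Paths through (5, 6): (paths (0, 0) → (5, 6)) × (paths (5, 6) → (8, 15)) = C(11, 5) · C(12, 3) = 462 · 220 = 101640. Avoidance count = 490314 − 101640 = 388674.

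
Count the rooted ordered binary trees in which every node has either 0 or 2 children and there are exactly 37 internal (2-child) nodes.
C_37 = 45950804324621742364

These full binary trees are counted by the Catalan number C_n = (1/(n + 1)) · C(2n, n). For n = 37: C_37 = (1/38) · C(74, 37) = 1746130564335626209832/38 = 45950804324621742364.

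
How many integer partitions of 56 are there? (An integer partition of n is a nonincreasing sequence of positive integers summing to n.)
p(56) = 526823

Compute p(n) via the recurrence p(n, m) = p(n, m−1) + p(n−m, m), where p(n, m) counts partitions of n with all parts ≤ m and p(n) = p(n, n). The base cases are p(0, m) = 1 and p(n, 0) = 0 for n > 0. Filling the table yields p(56) = 526823. (Euler's pentagonal recurrence is an alternative.)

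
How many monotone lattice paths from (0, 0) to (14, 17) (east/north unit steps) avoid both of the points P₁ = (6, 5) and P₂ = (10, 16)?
Number of paths = 183578860

Inclusion–exclusion. Total paths: C(31, 14) = 265182525. Through P₁: C(11, 6)·C(20, 8) = 58198140. Through P₂: C(26, 10)·C(5, 4) = 26558675. Since P₁ is strictly southwest of P₂, a monotone path through both must visit P₁ then P₂; paths through both = C(11, 6)·C(15, 4)·C(5, 4) = 3153150. Avoid both = 265182525 − 58198140 − 26558675 + 3153150 = 183578860.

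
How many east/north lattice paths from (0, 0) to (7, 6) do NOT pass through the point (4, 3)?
Number of paths = 1016

Total paths from (0, 0) to (7, 6): C(13, 7) = 1716. Paths through (4, 3): (paths (0, 0) → (4, 3)) × (paths (4, 3) → (7, 6)) = C(7, 4) · C(6, 3) = 35 · 20 = 700. Avoidance count = 1716 − 700 = 1016.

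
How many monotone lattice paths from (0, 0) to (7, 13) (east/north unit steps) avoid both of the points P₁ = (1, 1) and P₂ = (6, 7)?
Number of paths = 34848

Inclusion–exclusion. Total paths: C(20, 7) = 77520. Through P₁: C(2, 1)·C(18, 6) = 37128. Through P₂: C(13, 6)·C(7, 1) = 12012. Since P₁ is strictly southwest of P₂, a monotone path through both must visit P₁ then P₂; paths through both = C(2, 1)·C(11, 5)·C(7, 1) = 6468. Avoid both = 77520 − 37128 − 12012 + 6468 = 34848.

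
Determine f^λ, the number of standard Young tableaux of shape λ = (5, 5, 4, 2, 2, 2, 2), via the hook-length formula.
# SYT of shape (5, 5, 4, 2, 2, 2, 2) = 733296564

Hook-length formula: f^λ = n! / Π hook(c), product over all cells c of the Young diagram. For λ = (5, 5, 4, 2, 2, 2, 2), n = 22 boxes. Hook lengths by row (left-to-right, top-to-bottom): [11, 10, 5, 4, 2]; [10, 9, 4, 3, 1]; [8, 7, 2, 1]; [5, 4]; [4, 3]; [3, 2]; [2, 1]. Product of hooks = 1532805120000. So f^λ = 22! / 1532805120000 = 1124000727777607680000 / 1532805120000 = 733296564.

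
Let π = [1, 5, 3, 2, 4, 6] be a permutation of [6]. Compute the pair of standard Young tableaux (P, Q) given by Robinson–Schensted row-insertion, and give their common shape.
P = [1, 2, 4, 6] / [3] / [5];  Q = [1, 2, 5, 6] / [3] / [4];  common shape = (4, 1, 1)

Row-insert the values π_1, π_2, … into P one at a time, bumping the leftmost entry strictly greater than the inserted value down to the next row. The recording tableau Q records, in position (i, j), the step at which that cell was added to P.
  Insert 1 (step 1): P = [1];  Q = [1]
  Insert 5 (step 2): P = [1, 5];  Q = [1, 2]
  Insert 3 (step 3): P = [1, 3] / [5];  Q = [1, 2] / [3]
  Insert 2 (step 4): P = [1, 2] / [3] / [5];  Q = [1, 2] / [3] / [4]
  Insert 4 (step 5): P = [1, 2, 4] / [3] / [5];  Q = [1, 2, 5] / [3] / [4]
  Insert 6 (step 6): P = [1, 2, 4, 6] / [3] / [5];  Q = [1, 2, 5, 6] / [3] / [4]
Final shape: (4, 1, 1).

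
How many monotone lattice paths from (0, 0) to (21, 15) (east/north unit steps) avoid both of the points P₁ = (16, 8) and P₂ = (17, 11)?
Number of paths = 3688148808

Inclusion–exclusion. Total paths: C(36, 21) = 5567902560. Through P₁: C(24, 16)·C(12, 5) = 582493032. Through P₂: C(28, 17)·C(8, 4) = 1503192600. Since P₁ is strictly southwest of P₂, a monotone path through both must visit P₁ then P₂; paths through both = C(24, 16)·C(4, 1)·C(8, 4) = 205931880. Avoid both = 5567902560 − 582493032 − 1503192600 + 205931880 = 3688148808.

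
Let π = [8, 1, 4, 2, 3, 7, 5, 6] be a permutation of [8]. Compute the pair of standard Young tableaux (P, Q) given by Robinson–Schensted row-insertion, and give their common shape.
P = [1, 2, 3, 5, 6] / [4, 7] / [8];  Q = [1, 3, 5, 6, 8] / [2, 7] / [4];  common shape = (5, 2, 1)

Row-insert the values π_1, π_2, … into P one at a time, bumping the leftmost entry strictly greater than the inserted value down to the next row. The recording tableau Q records, in position (i, j), the step at which that cell was added to P.
  Insert 8 (step 1): P = [8];  Q = [1]
  Insert 1 (step 2): P = [1] / [8];  Q = [1] / [2]
  Insert 4 (step 3): P = [1, 4] / [8];  Q = [1, 3] / [2]
  Insert 2 (step 4): P = [1, 2] / [4] / [8];  Q = [1, 3] / [2] / [4]
  Insert 3 (step 5): P = [1, 2, 3] / [4] / [8];  Q = [1, 3, 5] / [2] / [4]
  Insert 7 (step 6): P = [1, 2, 3, 7] / [4] / [8];  Q = [1, 3, 5, 6] / [2] / [4]
  Insert 5 (step 7): P = [1, 2, 3, 5] / [4, 7] / [8];  Q = [1, 3, 5, 6] / [2, 7] / [4]
  Insert 6 (step 8): P = [1, 2, 3, 5, 6] / [4, 7] / [8];  Q = [1, 3, 5, 6, 8] / [2, 7] / [4]
Final shape: (5, 2, 1).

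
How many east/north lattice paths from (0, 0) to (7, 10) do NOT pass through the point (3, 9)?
Number of paths = 18348

Total paths from (0, 0) to (7, 10): C(17, 7) = 19448. Paths through (3, 9): (paths (0, 0) → (3, 9)) × (paths (3, 9) → (7, 10)) = C(12, 3) · C(5, 4) = 220 · 5 = 1100. Avoidance count = 19448 − 1100 = 18348.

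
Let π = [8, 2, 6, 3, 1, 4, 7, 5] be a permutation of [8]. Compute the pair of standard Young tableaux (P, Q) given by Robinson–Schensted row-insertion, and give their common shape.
P = [1, 3, 4, 5] / [2, 7] / [6] / [8];  Q = [1, 3, 6, 7] / [2, 8] / [4] / [5];  common shape = (4, 2, 1, 1)

Row-insert the values π_1, π_2, … into P one at a time, bumping the leftmost entry strictly greater than the inserted value down to the next row. The recording tableau Q records, in position (i, j), the step at which that cell was added to P.
  Insert 8 (step 1): P = [8];  Q = [1]
  Insert 2 (step 2): P = [2] / [8];  Q = [1] / [2]
  Insert 6 (step 3): P = [2, 6] / [8];  Q = [1, 3] / [2]
  Insert 3 (step 4): P = [2, 3] / [6] / [8];  Q = [1, 3] / [2] / [4]
  Insert 1 (step 5): P = [1, 3] / [2] / [6] / [8];  Q = [1, 3] / [2] / [4] / [5]
  Insert 4 (step 6): P = [1, 3, 4] / [2] / [6] / [8];  Q = [1, 3, 6] / [2] / [4] / [5]
  Insert 7 (step 7): P = [1, 3, 4, 7] / [2] / [6] / [8];  Q = [1, 3, 6, 7] / [2] / [4] / [5]
  Insert 5 (step 8): P = [1, 3, 4, 5] / [2, 7] / [6] / [8];  Q = [1, 3, 6, 7] / [2, 8] / [4] / [5]
Final shape: (4, 2, 1, 1).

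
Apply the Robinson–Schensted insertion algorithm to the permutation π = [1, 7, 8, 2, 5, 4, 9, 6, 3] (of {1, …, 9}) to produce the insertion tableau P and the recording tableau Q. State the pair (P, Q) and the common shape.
P = [1, 2, 3, 6] / [4, 8, 9] / [5] / [7];  Q = [1, 2, 3, 7] / [4, 5, 8] / [6] / [9];  common shape = (4, 3, 1, 1)

Row-insert the values π_1, π_2, … into P one at a time, bumping the leftmost entry strictly greater than the inserted value down to the next row. The recording tableau Q records, in position (i, j), the step at which that cell was added to P.
  Insert 1 (step 1): P = [1];  Q = [1]
  Insert 7 (step 2): P = [1, 7];  Q = [1, 2]
  Insert 8 (step 3): P = [1, 7, 8];  Q = [1, 2, 3]
  Insert 2 (step 4): P = [1, 2, 8] / [7];  Q = [1, 2, 3] / [4]
  Insert 5 (step 5): P = [1, 2, 5] / [7, 8];  Q = [1, 2, 3] / [4, 5]
  Insert 4 (step 6): P = [1, 2, 4] / [5, 8] / [7];  Q = [1, 2, 3] / [4, 5] / [6]
  Insert 9 (step 7): P = [1, 2, 4, 9] / [5, 8] / [7];  Q = [1, 2, 3, 7] / [4, 5] / [6]
  Insert 6 (step 8): P = [1, 2, 4, 6] / [5, 8, 9] / [7];  Q = [1, 2, 3, 7] / [4, 5, 8] / [6]
  Insert 3 (step 9): P = [1, 2, 3, 6] / [4, 8, 9] / [5] / [7];  Q = [1, 2, 3, 7] / [4, 5, 8] / [6] / [9]
Final shape: (4, 3, 1, 1).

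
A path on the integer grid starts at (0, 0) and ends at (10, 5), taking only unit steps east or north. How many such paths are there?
Number of paths = 3003

A monotone lattice path from (0, 0) to (10, 5) consists of 10 east steps and 5 north steps in some order, so it is determined by which 10 of the 15 steps are east. The count is C(15, 10) = 3003.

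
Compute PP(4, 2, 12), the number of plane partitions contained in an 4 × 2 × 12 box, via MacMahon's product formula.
PP(4, 2, 12) = 866320

Evaluate the triple product over i = 1..4, j = 1..2, k = 1..12. The factors are (2/1) · (3/2) · (4/3) · (5/4) · (6/5) · (7/6) · (8/7) · (9/8) · … (96 factors total). The numerators and denominators telescope so the product is an integer; carrying out the multiplication exactly gives PP(4, 2, 12) = 866320.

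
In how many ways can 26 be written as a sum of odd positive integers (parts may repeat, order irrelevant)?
p_odd(26) = 165

Enumerate partitions using only odd parts via the recurrence o(n, m) = o(n, m−2) + o(n−m, m) over odd m, starting from the largest odd part ≤ n. This gives p_odd(26) = 165. (Euler's theorem: equals the count of distinct-part partitions.)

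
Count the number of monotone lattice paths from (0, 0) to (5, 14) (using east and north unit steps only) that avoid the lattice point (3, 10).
Number of paths = 7338

Total paths from (0, 0) to (5, 14): C(19, 5) = 11628. Paths through (3, 10): (paths (0, 0) → (3, 10)) × (paths (3, 10) → (5, 14)) = C(13, 3) · C(6, 2) = 286 · 15 = 4290. Avoidance count = 11628 − 4290 = 7338.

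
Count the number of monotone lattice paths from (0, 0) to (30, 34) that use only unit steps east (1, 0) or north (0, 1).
Number of paths = 1620288010530347424

A monotone lattice path from (0, 0) to (30, 34) consists of 30 east steps and 34 north steps in some order, so it is determined by which 30 of the 64 steps are east. The count is C(64, 30) = 1620288010530347424.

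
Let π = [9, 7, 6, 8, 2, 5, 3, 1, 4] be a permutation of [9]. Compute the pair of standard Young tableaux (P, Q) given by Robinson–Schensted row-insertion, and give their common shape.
P = [1, 3, 4] / [2, 8] / [5] / [6] / [7] / [9];  Q = [1, 4, 9] / [2, 6] / [3] / [5] / [7] / [8];  common shape = (3, 2, 1, 1, 1, 1)

Row-insert the values π_1, π_2, … into P one at a time, bumping the leftmost entry strictly greater than the inserted value down to the next row. The recording tableau Q records, in position (i, j), the step at which that cell was added to P.
  Insert 9 (step 1): P = [9];  Q = [1]
  Insert 7 (step 2): P = [7] / [9];  Q = [1] / [2]
  Insert 6 (step 3): P = [6] / [7] / [9];  Q = [1] / [2] / [3]
  Insert 8 (step 4): P = [6, 8] / [7] / [9];  Q = [1, 4] / [2] / [3]
  Insert 2 (step 5): P = [2, 8] / [6] / [7] / [9];  Q = [1, 4] / [2] / [3] / [5]
  Insert 5 (step 6): P = [2, 5] / [6, 8] / [7] / [9];  Q = [1, 4] / [2, 6] / [3] / [5]
  Insert 3 (step 7): P = [2, 3] / [5, 8] / [6] / [7] / [9];  Q = [1, 4] / [2, 6] / [3] / [5] / [7]
  Insert 1 (step 8): P = [1, 3] / [2, 8] / [5] / [6] / [7] / [9];  Q = [1, 4] / [2, 6] / [3] / [5] / [7] / [8]
  Insert 4 (step 9): P = [1, 3, 4] / [2, 8] / [5] / [6] / [7] / [9];  Q = [1, 4, 9] / [2, 6] / [3] / [5] / [7] / [8]
Final shape: (3, 2, 1, 1, 1, 1).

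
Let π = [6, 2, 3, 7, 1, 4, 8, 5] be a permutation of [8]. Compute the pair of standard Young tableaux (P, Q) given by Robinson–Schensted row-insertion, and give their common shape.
P = [1, 3, 4, 5] / [2, 7, 8] / [6];  Q = [1, 3, 4, 7] / [2, 6, 8] / [5];  common shape = (4, 3, 1)

Row-insert the values π_1, π_2, … into P one at a time, bumping the leftmost entry strictly greater than the inserted value down to the next row. The recording tableau Q records, in position (i, j), the step at which that cell was added to P.
  Insert 6 (step 1): P = [6];  Q = [1]
  Insert 2 (step 2): P = [2] / [6];  Q = [1] / [2]
  Insert 3 (step 3): P = [2, 3] / [6];  Q = [1, 3] / [2]
  Insert 7 (step 4): P = [2, 3, 7] / [6];  Q = [1, 3, 4] / [2]
  Insert 1 (step 5): P = [1, 3, 7] / [2] / [6];  Q = [1, 3, 4] / [2] / [5]
  Insert 4 (step 6): P = [1, 3, 4] / [2, 7] / [6];  Q = [1, 3, 4] / [2, 6] / [5]
  Insert 8 (step 7): P = [1, 3, 4, 8] / [2, 7] / [6];  Q = [1, 3, 4, 7] / [2, 6] / [5]
  Insert 5 (step 8): P = [1, 3, 4, 5] / [2, 7, 8] / [6];  Q = [1, 3, 4, 7] / [2, 6, 8] / [5]
Final shape: (4, 3, 1).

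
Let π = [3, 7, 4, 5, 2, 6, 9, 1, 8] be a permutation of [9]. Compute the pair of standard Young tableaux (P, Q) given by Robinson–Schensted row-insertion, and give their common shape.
P = [1, 4, 5, 6, 8] / [2, 9] / [3] / [7];  Q = [1, 2, 4, 6, 7] / [3, 9] / [5] / [8];  common shape = (5, 2, 1, 1)

Row-insert the values π_1, π_2, … into P one at a time, bumping the leftmost entry strictly greater than the inserted value down to the next row. The recording tableau Q records, in position (i, j), the step at which that cell was added to P.
  Insert 3 (step 1): P = [3];  Q = [1]
  Insert 7 (step 2): P = [3, 7];  Q = [1, 2]
  Insert 4 (step 3): P = [3, 4] / [7];  Q = [1, 2] / [3]
  Insert 5 (step 4): P = [3, 4, 5] / [7];  Q = [1, 2, 4] / [3]
  Insert 2 (step 5): P = [2, 4, 5] / [3] / [7];  Q = [1, 2, 4] / [3] / [5]
  Insert 6 (step 6): P = [2, 4, 5, 6] / [3] / [7];  Q = [1, 2, 4, 6] / [3] / [5]
  Insert 9 (step 7): P = [2, 4, 5, 6, 9] / [3] / [7];  Q = [1, 2, 4, 6, 7] / [3] / [5]
  Insert 1 (step 8): P = [1, 4, 5, 6, 9] / [2] / [3] / [7];  Q = [1, 2, 4, 6, 7] / [3] / [5] / [8]
  Insert 8 (step 9): P = [1, 4, 5, 6, 8] / [2, 9] / [3] / [7];  Q = [1, 2, 4, 6, 7] / [3, 9] / [5] / [8]
Final shape: (5, 2, 1, 1).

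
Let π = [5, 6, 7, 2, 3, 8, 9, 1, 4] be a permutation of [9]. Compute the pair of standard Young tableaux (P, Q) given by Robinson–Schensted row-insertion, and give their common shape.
P = [1, 3, 4, 8, 9] / [2, 6, 7] / [5];  Q = [1, 2, 3, 6, 7] / [4, 5, 9] / [8];  common shape = (5, 3, 1)

Row-insert the values π_1, π_2, … into P one at a time, bumping the leftmost entry strictly greater than the inserted value down to the next row. The recording tableau Q records, in position (i, j), the step at which that cell was added to P.
  Insert 5 (step 1): P = [5];  Q = [1]
  Insert 6 (step 2): P = [5, 6];  Q = [1, 2]
  Insert 7 (step 3): P = [5, 6, 7];  Q = [1, 2, 3]
  Insert 2 (step 4): P = [2, 6, 7] / [5];  Q = [1, 2, 3] / [4]
  Insert 3 (step 5): P = [2, 3, 7] / [5, 6];  Q = [1, 2, 3] / [4, 5]
  Insert 8 (step 6): P = [2, 3, 7, 8] / [5, 6];  Q = [1, 2, 3, 6] / [4, 5]
  Insert 9 (step 7): P = [2, 3, 7, 8, 9] / [5, 6];  Q = [1, 2, 3, 6, 7] / [4, 5]
  Insert 1 (step 8): P = [1, 3, 7, 8, 9] / [2, 6] / [5];  Q = [1, 2, 3, 6, 7] / [4, 5] / [8]
  Insert 4 (step 9): P = [1, 3, 4, 8, 9] / [2, 6, 7] / [5];  Q = [1, 2, 3, 6, 7] / [4, 5, 9] / [8]
Final shape: (5, 3, 1).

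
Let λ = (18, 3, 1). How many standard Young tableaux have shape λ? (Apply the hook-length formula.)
# SYT of shape (18, 3, 1) = 17556

Hook-length formula: f^λ = n! / Π hook(c), product over all cells c of the Young diagram. For λ = (18, 3, 1), n = 22 boxes. Hook lengths by row (left-to-right, top-to-bottom): [20, 18, 17, 15, 14, 13, 12, 11, 10, 9, 8, 7, 6, 5, 4, 3, 2, 1]; [4, 2, 1]; [1]. Product of hooks = 64023737057280000. So f^λ = 22! / 64023737057280000 = 1124000727777607680000 / 64023737057280000 = 17556.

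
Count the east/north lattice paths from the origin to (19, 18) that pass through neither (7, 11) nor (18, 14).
Number of paths = 13769825868

Inclusion–exclusion. Total paths: C(37, 19) = 17672631900. Through P₁: C(18, 7)·C(19, 12) = 1603547712. Through P₂: C(32, 18)·C(5, 1) = 2357178000. Since P₁ is strictly southwest of P₂, a monotone path through both must visit P₁ then P₂; paths through both = C(18, 7)·C(14, 11)·C(5, 1) = 57919680. Avoid both = 17672631900 − 1603547712 − 2357178000 + 57919680 = 13769825868.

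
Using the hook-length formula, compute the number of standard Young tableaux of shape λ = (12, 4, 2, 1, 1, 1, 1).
# SYT of shape (12, 4, 2, 1, 1, 1, 1) = 104458200

Hook-length formula: f^λ = n! / Π hook(c), product over all cells c of the Young diagram. For λ = (12, 4, 2, 1, 1, 1, 1), n = 22 boxes. Hook lengths by row (left-to-right, top-to-bottom): [18, 13, 11, 10, 8, 7, 6, 5, 4, 3, 2, 1]; [9, 4, 2, 1]; [6, 1]; [4]; [3]; [2]; [1]. Product of hooks = 10760291942400. So f^λ = 22! / 10760291942400 = 1124000727777607680000 / 10760291942400 = 104458200.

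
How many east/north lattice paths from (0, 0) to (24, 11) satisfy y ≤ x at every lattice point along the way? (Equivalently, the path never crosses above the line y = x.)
Number of paths = 233646504

By the reflection principle (André's argument), the number of monotone paths to (24, 11) with n ≤ m that never go above y = x is C(35, 24) − C(35, 25) = 417225900 − 183579396 = 233646504.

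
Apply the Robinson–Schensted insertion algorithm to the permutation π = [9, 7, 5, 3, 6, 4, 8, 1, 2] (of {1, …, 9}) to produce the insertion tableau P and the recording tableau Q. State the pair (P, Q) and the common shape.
P = [1, 2, 8] / [3, 4] / [5, 6] / [7] / [9];  Q = [1, 5, 7] / [2, 6] / [3, 9] / [4] / [8];  common shape = (3, 2, 2, 1, 1)

Row-insert the values π_1, π_2, … into P one at a time, bumping the leftmost entry strictly greater than the inserted value down to the next row. The recording tableau Q records, in position (i, j), the step at which that cell was added to P.
  Insert 9 (step 1): P = [9];  Q = [1]
  Insert 7 (step 2): P = [7] / [9];  Q = [1] / [2]
  Insert 5 (step 3): P = [5] / [7] / [9];  Q = [1] / [2] / [3]
  Insert 3 (step 4): P = [3] / [5] / [7] / [9];  Q = [1] / [2] / [3] / [4]
  Insert 6 (step 5): P = [3, 6] / [5] / [7] / [9];  Q = [1, 5] / [2] / [3] / [4]
  Insert 4 (step 6): P = [3, 4] / [5, 6] / [7] / [9];  Q = [1, 5] / [2, 6] / [3] / [4]
  Insert 8 (step 7): P = [3, 4, 8] / [5, 6] / [7] / [9];  Q = [1, 5, 7] / [2, 6] / [3] / [4]
  Insert 1 (step 8): P = [1, 4, 8] / [3, 6] / [5] / [7] / [9];  Q = [1, 5, 7] / [2, 6] / [3] / [4] / [8]
  Insert 2 (step 9): P = [1, 2, 8] / [3, 4] / [5, 6] / [7] / [9];  Q = [1, 5, 7] / [2, 6] / [3, 9] / [4] / [8]
Final shape: (3, 2, 2, 1, 1).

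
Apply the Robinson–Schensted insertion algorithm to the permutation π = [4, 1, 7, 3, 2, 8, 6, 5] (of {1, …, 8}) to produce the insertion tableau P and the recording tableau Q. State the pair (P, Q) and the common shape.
P = [1, 2, 5] / [3, 6, 8] / [4, 7];  Q = [1, 3, 6] / [2, 4, 7] / [5, 8];  common shape = (3, 3, 2)

Row-insert the values π_1, π_2, … into P one at a time, bumping the leftmost entry strictly greater than the inserted value down to the next row. The recording tableau Q records, in position (i, j), the step at which that cell was added to P.
  Insert 4 (step 1): P = [4];  Q = [1]
  Insert 1 (step 2): P = [1] / [4];  Q = [1] / [2]
  Insert 7 (step 3): P = [1, 7] / [4];  Q = [1, 3] / [2]
  Insert 3 (step 4): P = [1, 3] / [4, 7];  Q = [1, 3] / [2, 4]
  Insert 2 (step 5): P = [1, 2] / [3, 7] / [4];  Q = [1, 3] / [2, 4] / [5]
  Insert 8 (step 6): P = [1, 2, 8] / [3, 7] / [4];  Q = [1, 3, 6] / [2, 4] / [5]
  Insert 6 (step 7): P = [1, 2, 6] / [3, 7, 8] / [4];  Q = [1, 3, 6] / [2, 4, 7] / [5]
  Insert 5 (step 8): P = [1, 2, 5] / [3, 6, 8] / [4, 7];  Q = [1, 3, 6] / [2, 4, 7] / [5, 8]
Final shape: (3, 3, 2).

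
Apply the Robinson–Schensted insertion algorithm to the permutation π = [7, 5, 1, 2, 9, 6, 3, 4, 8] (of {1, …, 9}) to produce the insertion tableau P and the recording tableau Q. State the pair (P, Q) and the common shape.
P = [1, 2, 3, 4, 8] / [5, 6] / [7, 9];  Q = [1, 4, 5, 8, 9] / [2, 6] / [3, 7];  common shape = (5, 2, 2)

Row-insert the values π_1, π_2, … into P one at a time, bumping the leftmost entry strictly greater than the inserted value down to the next row. The recording tableau Q records, in position (i, j), the step at which that cell was added to P.
  Insert 7 (step 1): P = [7];  Q = [1]
  Insert 5 (step 2): P = [5] / [7];  Q = [1] / [2]
  Insert 1 (step 3): P = [1] / [5] / [7];  Q = [1] / [2] / [3]
  Insert 2 (step 4): P = [1, 2] / [5] / [7];  Q = [1, 4] / [2] / [3]
  Insert 9 (step 5): P = [1, 2, 9] / [5] / [7];  Q = [1, 4, 5] / [2] / [3]
  Insert 6 (step 6): P = [1, 2, 6] / [5, 9] / [7];  Q = [1, 4, 5] / [2, 6] / [3]
  Insert 3 (step 7): P = [1, 2, 3] / [5, 6] / [7, 9];  Q = [1, 4, 5] / [2, 6] / [3, 7]
  Insert 4 (step 8): P = [1, 2, 3, 4] / [5, 6] / [7, 9];  Q = [1, 4, 5, 8] / [2, 6] / [3, 7]
  Insert 8 (step 9): P = [1, 2, 3, 4, 8] / [5, 6] / [7, 9];  Q = [1, 4, 5, 8, 9] / [2, 6] / [3, 7]
Final shape: (5, 2, 2).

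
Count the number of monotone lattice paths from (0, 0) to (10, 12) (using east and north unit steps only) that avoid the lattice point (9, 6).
Number of paths = 611611

Total paths from (0, 0) to (10, 12): C(22, 10) = 646646. Paths through (9, 6): (paths (0, 0) → (9, 6)) × (paths (9, 6) → (10, 12)) = C(15, 9) · C(7, 1) = 5005 · 7 = 35035. Avoidance count = 646646 − 35035 = 611611.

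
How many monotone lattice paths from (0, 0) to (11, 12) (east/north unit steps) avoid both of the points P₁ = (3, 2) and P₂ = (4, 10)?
Number of paths = 881702

Inclusion–exclusion. Total paths: C(23, 11) = 1352078. Through P₁: C(5, 3)·C(18, 8) = 437580. Through P₂: C(14, 4)·C(9, 7) = 36036. Since P₁ is strictly southwest of P₂, a monotone path through both must visit P₁ then P₂; paths through both = C(5, 3)·C(9, 1)·C(9, 7) = 3240. Avoid both = 1352078 − 437580 − 36036 + 3240 = 881702.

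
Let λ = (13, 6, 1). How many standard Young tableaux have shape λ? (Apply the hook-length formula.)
# SYT of shape (13, 6, 1) = 248064

Hook-length formula: f^λ = n! / Π hook(c), product over all cells c of the Young diagram. For λ = (13, 6, 1), n = 20 boxes. Hook lengths by row (left-to-right, top-to-bottom): [15, 13, 12, 11, 10, 9, 7, 6, 5, 4, 3, 2, 1]; [7, 5, 4, 3, 2, 1]; [1]. Product of hooks = 9807557760000. So f^λ = 20! / 9807557760000 = 2432902008176640000 / 9807557760000 = 248064.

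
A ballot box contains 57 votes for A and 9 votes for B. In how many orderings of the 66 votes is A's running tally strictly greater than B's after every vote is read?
Strict-lead orderings = 26919368320

Total orderings of the 66 votes with 57 for A: C(66, 57) = 37014131440. By the Bertrand ballot formula (Cycle Lemma / reflection principle), the number of orderings in which A is strictly ahead of B throughout is (p − q)/(p + q) · C(p + q, p) = (57 − 9)/(57 + 9) · 37014131440 = 26919368320.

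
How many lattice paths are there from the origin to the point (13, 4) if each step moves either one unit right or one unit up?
Number of paths = 2380

A monotone lattice path from (0, 0) to (13, 4) consists of 13 east steps and 4 north steps in some order, so it is determined by which 13 of the 17 steps are east. The count is C(17, 13) = 2380.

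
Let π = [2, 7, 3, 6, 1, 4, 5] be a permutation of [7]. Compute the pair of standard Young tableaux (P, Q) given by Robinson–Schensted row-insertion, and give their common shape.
P = [1, 3, 4, 5] / [2, 6] / [7];  Q = [1, 2, 4, 7] / [3, 6] / [5];  common shape = (4, 2, 1)

Row-insert the values π_1, π_2, … into P one at a time, bumping the leftmost entry strictly greater than the inserted value down to the next row. The recording tableau Q records, in position (i, j), the step at which that cell was added to P.
  Insert 2 (step 1): P = [2];  Q = [1]
  Insert 7 (step 2): P = [2, 7];  Q = [1, 2]
  Insert 3 (step 3): P = [2, 3] / [7];  Q = [1, 2] / [3]
  Insert 6 (step 4): P = [2, 3, 6] / [7];  Q = [1, 2, 4] / [3]
  Insert 1 (step 5): P = [1, 3, 6] / [2] / [7];  Q = [1, 2, 4] / [3] / [5]
  Insert 4 (step 6): P = [1, 3, 4] / [2, 6] / [7];  Q = [1, 2, 4] / [3, 6] / [5]
  Insert 5 (step 7): P = [1, 3, 4, 5] / [2, 6] / [7];  Q = [1, 2, 4, 7] / [3, 6] / [5]
Final shape: (4, 2, 1).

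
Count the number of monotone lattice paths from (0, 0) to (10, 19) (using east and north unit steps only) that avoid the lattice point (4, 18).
Number of paths = 19978805

Total paths from (0, 0) to (10, 19): C(29, 10) = 20030010. Paths through (4, 18): (paths (0, 0) → (4, 18)) × (paths (4, 18) → (10, 19)) = C(22, 4) · C(7, 6) = 7315 · 7 = 51205. Avoidance count = 20030010 − 51205 = 19978805.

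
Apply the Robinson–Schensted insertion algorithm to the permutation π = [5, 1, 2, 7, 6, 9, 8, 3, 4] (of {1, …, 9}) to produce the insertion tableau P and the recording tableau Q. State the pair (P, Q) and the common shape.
P = [1, 2, 3, 4] / [5, 6, 8] / [7, 9];  Q = [1, 3, 4, 6] / [2, 5, 7] / [8, 9];  common shape = (4, 3, 2)

Row-insert the values π_1, π_2, … into P one at a time, bumping the leftmost entry strictly greater than the inserted value down to the next row. The recording tableau Q records, in position (i, j), the step at which that cell was added to P.
  Insert 5 (step 1): P = [5];  Q = [1]
  Insert 1 (step 2): P = [1] / [5];  Q = [1] / [2]
  Insert 2 (step 3): P = [1, 2] / [5];  Q = [1, 3] / [2]
  Insert 7 (step 4): P = [1, 2, 7] / [5];  Q = [1, 3, 4] / [2]
  Insert 6 (step 5): P = [1, 2, 6] / [5, 7];  Q = [1, 3, 4] / [2, 5]
  Insert 9 (step 6): P = [1, 2, 6, 9] / [5, 7];  Q = [1, 3, 4, 6] / [2, 5]
  Insert 8 (step 7): P = [1, 2, 6, 8] / [5, 7, 9];  Q = [1, 3, 4, 6] / [2, 5, 7]
  Insert 3 (step 8): P = [1, 2, 3, 8] / [5, 6, 9] / [7];  Q = [1, 3, 4, 6] / [2, 5, 7] / [8]
  Insert 4 (step 9): P = [1, 2, 3, 4] / [5, 6, 8] / [7, 9];  Q = [1, 3, 4, 6] / [2, 5, 7] / [8, 9]
Final shape: (4, 3, 2).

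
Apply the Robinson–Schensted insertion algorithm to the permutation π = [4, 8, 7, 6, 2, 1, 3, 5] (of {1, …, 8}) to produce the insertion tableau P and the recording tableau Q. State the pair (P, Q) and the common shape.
P = [1, 3, 5] / [2, 6] / [4] / [7] / [8];  Q = [1, 2, 8] / [3, 7] / [4] / [5] / [6];  common shape = (3, 2, 1, 1, 1)

Row-insert the values π_1, π_2, … into P one at a time, bumping the leftmost entry strictly greater than the inserted value down to the next row. The recording tableau Q records, in position (i, j), the step at which that cell was added to P.
  Insert 4 (step 1): P = [4];  Q = [1]
  Insert 8 (step 2): P = [4, 8];  Q = [1, 2]
  Insert 7 (step 3): P = [4, 7] / [8];  Q = [1, 2] / [3]
  Insert 6 (step 4): P = [4, 6] / [7] / [8];  Q = [1, 2] / [3] / [4]
  Insert 2 (step 5): P = [2, 6] / [4] / [7] / [8];  Q = [1, 2] / [3] / [4] / [5]
  Insert 1 (step 6): P = [1, 6] / [2] / [4] / [7] / [8];  Q = [1, 2] / [3] / [4] / [5] / [6]
  Insert 3 (step 7): P = [1, 3] / [2, 6] / [4] / [7] / [8];  Q = [1, 2] / [3, 7] / [4] / [5] / [6]
  Insert 5 (step 8): P = [1, 3, 5] / [2, 6] / [4] / [7] / [8];  Q = [1, 2, 8] / [3, 7] / [4] / [5] / [6]
Final shape: (3, 2, 1, 1, 1).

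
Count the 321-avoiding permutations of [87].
C_87 = 16435314834665426797069144960762886143367590394940

These 321-avoiding permutations are counted by the Catalan number C_n = (1/(n + 1)) · C(2n, n). For n = 87: C_87 = (1/88) · C(174, 87) = 1446307705450557558142084756547133980616347954754720/88 = 16435314834665426797069144960762886143367590394940.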